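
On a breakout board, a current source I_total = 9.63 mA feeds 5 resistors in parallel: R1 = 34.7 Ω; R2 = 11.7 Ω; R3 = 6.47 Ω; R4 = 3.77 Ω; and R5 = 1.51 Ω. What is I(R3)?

I ≈ 1.24 mA

ΣG = 1/34.7 + 1/11.7 + 1/6.47 + 1/3.77 + 1/1.51 = 1.196.
By the current-divider rule, I = I_total · G_k/ΣG = 9.63 × 0.1292 = 1.244 mA.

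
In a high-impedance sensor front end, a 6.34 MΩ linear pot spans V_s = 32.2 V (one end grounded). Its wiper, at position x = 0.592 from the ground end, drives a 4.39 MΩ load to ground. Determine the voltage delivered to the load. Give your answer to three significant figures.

Lower segment x·R_p = 3.753 MΩ; upper segment (1−x)·R_p = 2.587 MΩ.
(x·R_p) ‖ R_L = 2.023 MΩ.
Then V_out = V_s · 2.023/(2.587 + 2.023) = 14.13 V.
(Unloaded: V_out = x·V_s = 19.1 V.)

V_out ≈ 14.1 V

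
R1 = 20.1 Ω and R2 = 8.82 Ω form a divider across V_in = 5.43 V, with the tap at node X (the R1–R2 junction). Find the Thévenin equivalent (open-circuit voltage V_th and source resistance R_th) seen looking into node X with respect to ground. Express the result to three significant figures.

With X open, the divider is unloaded: V_th = 5.43 × 8.82/28.92 = 1.656 V.
With V_in suppressed (replaced by a short), R_th = R1 ‖ R2 = (20.10 × 8.82)/(20.10 + 8.82) = 6.130 Ω.

V_th ≈ 1.66 V, R_th ≈ 6.13 Ω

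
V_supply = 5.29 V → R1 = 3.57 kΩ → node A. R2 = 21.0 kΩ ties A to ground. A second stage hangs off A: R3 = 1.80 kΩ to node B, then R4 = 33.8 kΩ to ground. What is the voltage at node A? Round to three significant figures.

Looking into the second stage from A: R3 + R4 = 35.60 kΩ appears in parallel with R2.
Effective lower resistance at A: R2 ‖ 35.60 = 13.21 kΩ.
First divider: V_A = V_supply · 13.21/(3.57 + 13.21) = 4.164 V.

V_A ≈ 4.16 V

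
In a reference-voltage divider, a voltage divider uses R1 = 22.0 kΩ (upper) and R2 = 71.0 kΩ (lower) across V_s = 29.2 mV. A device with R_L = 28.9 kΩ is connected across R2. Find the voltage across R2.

V_out ≈ 14.1 mV

R2 ‖ R_L = (71.0 × 28.9)/(71.0 + 28.9) = 20.54 kΩ.
Then V_out = V_s · R2'/(R1 + R2') = 29.2 × 20.54/42.54 = 14.10 mV.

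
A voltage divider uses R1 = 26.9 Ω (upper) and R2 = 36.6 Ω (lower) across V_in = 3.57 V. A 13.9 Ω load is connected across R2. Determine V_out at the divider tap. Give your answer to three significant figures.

V_out ≈ 0.973 V

R2 ‖ R_L = (36.6 × 13.9)/(36.6 + 13.9) = 10.07 Ω.
Voltage divider with the loaded lower leg: V_out = 3.57 × 10.07/(26.9 + 10.07) = 3.57 × 0.2725 = 0.9727 V.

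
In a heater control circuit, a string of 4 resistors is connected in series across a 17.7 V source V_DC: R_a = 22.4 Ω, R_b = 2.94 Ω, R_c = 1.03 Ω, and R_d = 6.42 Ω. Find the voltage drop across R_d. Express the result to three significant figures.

V ≈ 3.47 V

Total series resistance ΣR = 22.4 + 2.94 + 1.03 + 6.42 = 32.79 Ω.
V = V_DC · R/ΣR = 17.7 × 0.1958 = 3.466 V.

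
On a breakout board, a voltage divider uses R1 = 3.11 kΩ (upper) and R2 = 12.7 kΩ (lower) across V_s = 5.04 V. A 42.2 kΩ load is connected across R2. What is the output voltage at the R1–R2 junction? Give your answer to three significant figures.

First combine the lower leg with the load: R2 ‖ R_L = 9.762 kΩ.
Voltage divider with the loaded lower leg: V_out = 5.04 × 9.762/(3.11 + 9.762) = 5.04 × 0.7584 = 3.822 V.
(Unloaded it would be 4.05 V; the load pulls it down.)

V_out ≈ 3.82 V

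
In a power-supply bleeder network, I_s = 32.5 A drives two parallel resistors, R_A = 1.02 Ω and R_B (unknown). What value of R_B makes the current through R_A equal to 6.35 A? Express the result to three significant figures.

R_B ≈ 0.248 Ω

Two-branch current divider: I_A = I_s · R_B/(R_A + R_B).
6.35/32.5 = R_B/(R_A + R_B) → R_B = R_A · (0.1954)/(1 − 0.1954) = 1.02 × 0.2428 = 0.2477 Ω.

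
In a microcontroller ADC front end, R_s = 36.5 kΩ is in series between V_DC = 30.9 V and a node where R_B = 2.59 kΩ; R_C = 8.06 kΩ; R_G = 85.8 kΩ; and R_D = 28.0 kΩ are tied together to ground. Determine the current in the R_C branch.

I ≈ 0.180 mA

Equivalent of the parallel group: R_p = 1.794 kΩ.
Node voltage V_A = V_DC · R_p/(R_s + R_p) = 30.9 × 0.04684 = 1.447 V.
Branch current I = V_A/R_C = 1.447/8.06 = 0.1796 mA.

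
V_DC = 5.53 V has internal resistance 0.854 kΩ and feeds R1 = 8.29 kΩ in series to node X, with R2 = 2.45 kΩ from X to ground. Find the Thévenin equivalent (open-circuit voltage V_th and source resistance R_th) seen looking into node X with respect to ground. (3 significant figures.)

V_th ≈ 1.17 V, R_th ≈ 1.93 kΩ

R1' = 0.854 + 8.29 = 9.144 kΩ (source resistance + R1).
With X open, the divider is unloaded: V_th = 5.53 × 2.45/11.59 = 1.169 V.
Zeroing V_DC shorts the top of R1' to ground, so R_th = R1' ‖ R2 = 1.932 kΩ.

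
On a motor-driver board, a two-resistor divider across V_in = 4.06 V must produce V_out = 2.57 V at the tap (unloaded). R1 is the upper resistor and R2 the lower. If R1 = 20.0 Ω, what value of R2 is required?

The divider ratio is R2/(R1+R2) = 2.57/4.06 = 0.6330.
R2 = R1 · 0.6330/(1 − 0.6330) = 34.50 Ω.

R2 ≈ 34.5 Ω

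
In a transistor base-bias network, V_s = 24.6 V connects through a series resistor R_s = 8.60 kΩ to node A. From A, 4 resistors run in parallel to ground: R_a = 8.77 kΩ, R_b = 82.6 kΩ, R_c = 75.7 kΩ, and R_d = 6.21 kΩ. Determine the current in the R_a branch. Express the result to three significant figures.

I ≈ 0.783 mA

Parallel bank: R_p = 1/(1/8.77 + 1/82.6 + 1/75.7 + 1/6.21) = 3.329 kΩ.
Node voltage V_A = V_s · R_p/(R_s + R_p) = 24.6 × 0.2791 = 6.865 V.
I(R_a) = V_A / R_a = 6.865/8.77 = 0.7828 mA.
(Check via current divider: I_total = 2.062 mA; share G_k/ΣG = 0.3796 → same result.)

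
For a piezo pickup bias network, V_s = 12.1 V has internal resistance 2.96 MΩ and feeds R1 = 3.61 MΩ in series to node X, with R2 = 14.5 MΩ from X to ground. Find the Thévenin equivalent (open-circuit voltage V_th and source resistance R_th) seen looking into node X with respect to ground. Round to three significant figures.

R1' = 2.96 + 3.61 = 6.570 MΩ (source resistance + R1).
With X open, the divider is unloaded: V_th = 12.1 × 14.5/21.07 = 8.327 V.
With V_s suppressed (replaced by a short), R_th = R1' ‖ R2 = (6.570 × 14.5)/(6.570 + 14.5) = 4.521 MΩ.

V_th ≈ 8.33 V, R_th ≈ 4.52 MΩ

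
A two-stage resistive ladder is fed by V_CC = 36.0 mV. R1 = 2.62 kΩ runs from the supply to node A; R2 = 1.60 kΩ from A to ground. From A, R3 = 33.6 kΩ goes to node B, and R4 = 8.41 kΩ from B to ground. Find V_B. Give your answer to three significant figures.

Node A sees R2 in parallel with the series input of stage 2, R3 + R4 = 42.01 kΩ.
Effective lower resistance at A: R2 ‖ 42.01 = 1.541 kΩ.
V_A = 36.0 × 1.541/(2.62 + 1.541) = 13.33 mV.
Then the unloaded second divider: V_B = V_A × R4/(R3+R4) = 13.33 × 0.2002 = 2.669 mV.

V_B ≈ 2.67 mV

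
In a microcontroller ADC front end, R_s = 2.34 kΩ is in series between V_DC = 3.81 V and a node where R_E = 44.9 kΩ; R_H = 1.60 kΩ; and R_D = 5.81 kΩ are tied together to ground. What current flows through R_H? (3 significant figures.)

Equivalent of the parallel group: R_p = 1.220 kΩ.
Node voltage V_A = V_DC · R_p/(R_s + R_p) = 3.81 × 0.3428 = 1.306 V.
Branch current I = V_A/R_H = 1.306/1.60 = 0.8162 mA.

I ≈ 0.816 mA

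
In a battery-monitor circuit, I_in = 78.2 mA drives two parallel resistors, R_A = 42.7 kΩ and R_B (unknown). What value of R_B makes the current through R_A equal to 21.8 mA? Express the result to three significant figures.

The fraction through R_A equals R_B/(R_A+R_B).
21.8/78.2 = R_B/(R_A + R_B) → R_B = R_A · (0.2788)/(1 − 0.2788) = 42.7 × 0.3865 = 16.50 kΩ.

R_B ≈ 16.5 kΩ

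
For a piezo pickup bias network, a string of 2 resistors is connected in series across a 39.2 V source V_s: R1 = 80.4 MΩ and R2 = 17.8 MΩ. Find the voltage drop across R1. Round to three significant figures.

V ≈ 32.1 V

Total series resistance ΣR = 80.4 + 17.8 = 98.20 MΩ.
Voltage divider: V = V_s · (80.40 / 98.20) = 39.2 × 0.8187 = 32.09 V.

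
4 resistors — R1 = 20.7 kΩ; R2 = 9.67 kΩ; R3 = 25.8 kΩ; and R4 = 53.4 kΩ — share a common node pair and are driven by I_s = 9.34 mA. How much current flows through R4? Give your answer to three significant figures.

Total conductance ΣG = 1/20.7 + 1/9.67 + 1/25.8 + 1/53.4 = 0.2092 (units of 1/kΩ).
Current divider: I(R4) = I_s · G_k/ΣG = 9.34 × (0.01873/0.2092) = 9.34 × 0.08951 = 0.8360 mA.

I ≈ 0.836 mA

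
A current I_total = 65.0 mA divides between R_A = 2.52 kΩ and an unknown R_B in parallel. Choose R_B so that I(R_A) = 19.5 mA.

R_B ≈ 1.08 kΩ

In a two-way split, I_A/I_total = R_B/(R_A + R_B).
19.5/65.0 = R_B/(R_A + R_B) → R_B = R_A · (0.3000)/(1 − 0.3000) = 2.52 × 0.4286 = 1.080 kΩ.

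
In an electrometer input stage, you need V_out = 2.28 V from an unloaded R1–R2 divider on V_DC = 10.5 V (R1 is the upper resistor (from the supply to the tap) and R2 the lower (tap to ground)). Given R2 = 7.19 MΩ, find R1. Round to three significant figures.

Required fraction k = V_out/V_DC = 0.2171.
Rearranging, R1 = R2·(1−k)/k = 7.19 × 3.605 = 25.92 MΩ.

R1 ≈ 25.9 MΩ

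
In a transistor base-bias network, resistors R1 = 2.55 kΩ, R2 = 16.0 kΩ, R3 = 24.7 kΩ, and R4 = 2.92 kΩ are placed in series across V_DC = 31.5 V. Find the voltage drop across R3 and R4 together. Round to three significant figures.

ΣR = 2.55 + 16.0 + 24.7 + 2.92 = 46.17 kΩ.
R_{R3..R4} = 24.7 + 2.92 = 27.62 kΩ.
By the voltage-divider rule, V = 31.5 × 27.62/46.17 = 18.84 V.

V ≈ 18.8 V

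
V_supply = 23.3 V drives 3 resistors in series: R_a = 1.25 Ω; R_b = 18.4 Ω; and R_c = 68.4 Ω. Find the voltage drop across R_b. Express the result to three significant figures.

Series total: ΣR = 1.25 + 18.4 + 68.4 = 88.05 Ω.
Voltage divider: V = V_supply · (18.40 / 88.05) = 23.3 × 0.2090 = 4.869 V.

V ≈ 4.87 V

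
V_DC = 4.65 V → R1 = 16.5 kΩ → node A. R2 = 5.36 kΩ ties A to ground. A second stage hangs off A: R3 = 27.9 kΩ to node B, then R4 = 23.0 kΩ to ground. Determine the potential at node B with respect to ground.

V_B ≈ 0.477 V

Node A sees R2 in parallel with the series input of stage 2, R3 + R4 = 50.90 kΩ.
R2 ‖ (R3+R4) = 4.849 kΩ.
First divider: V_A = V_DC · 4.849/(16.5 + 4.849) = 1.056 V.
Stage 2 is unloaded, so V_B = V_A · R4/(R3+R4) = 1.056 × 23.0/50.90 = 0.4773 V.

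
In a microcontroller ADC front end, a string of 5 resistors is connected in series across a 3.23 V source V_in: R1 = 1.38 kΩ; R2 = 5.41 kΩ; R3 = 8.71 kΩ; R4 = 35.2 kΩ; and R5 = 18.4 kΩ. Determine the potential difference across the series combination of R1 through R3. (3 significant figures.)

V ≈ 0.725 V

ΣR = 1.38 + 5.41 + 8.71 + 35.2 + 18.4 = 69.10 kΩ.
R_{R1..R3} = 1.38 + 5.41 + 8.71 = 15.50 kΩ.
Voltage divider: V = V_in · (15.50 / 69.10) = 3.23 × 0.2243 = 0.7245 V.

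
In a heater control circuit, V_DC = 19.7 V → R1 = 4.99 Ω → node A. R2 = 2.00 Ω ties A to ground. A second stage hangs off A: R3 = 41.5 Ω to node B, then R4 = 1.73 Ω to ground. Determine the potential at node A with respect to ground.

V_A ≈ 5.46 V

The second stage (R3 + R4 = 43.23 Ω) loads node A in parallel with R2.
R2 ‖ (R3+R4) = 1.912 Ω.
So V_A = 19.7 × 0.2770 = 5.456 V.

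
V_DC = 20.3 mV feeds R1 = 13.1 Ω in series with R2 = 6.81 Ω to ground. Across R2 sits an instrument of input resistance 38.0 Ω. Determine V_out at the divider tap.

R2 ‖ R_L = (6.81 × 38.0)/(6.81 + 38.0) = 5.775 Ω.
Now apply the divider: V_out = 20.3 × 0.3060 = 6.211 mV.

V_out ≈ 6.21 mV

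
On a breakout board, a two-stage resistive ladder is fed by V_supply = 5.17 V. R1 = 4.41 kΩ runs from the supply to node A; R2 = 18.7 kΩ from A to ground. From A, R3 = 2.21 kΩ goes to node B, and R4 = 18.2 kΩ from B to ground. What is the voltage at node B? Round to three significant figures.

V_B ≈ 3.18 V

The second stage (R3 + R4 = 20.41 kΩ) loads node A in parallel with R2.
R2 ‖ (R3+R4) = 9.759 kΩ.
First divider: V_A = V_supply · 9.759/(4.41 + 9.759) = 3.561 V.
Stage 2 is unloaded, so V_B = V_A · R4/(R3+R4) = 3.561 × 18.2/20.41 = 3.175 V.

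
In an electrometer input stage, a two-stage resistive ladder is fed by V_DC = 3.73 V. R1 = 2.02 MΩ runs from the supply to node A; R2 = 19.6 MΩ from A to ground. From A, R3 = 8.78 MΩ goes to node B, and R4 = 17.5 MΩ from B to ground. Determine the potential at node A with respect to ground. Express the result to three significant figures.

V_A ≈ 3.16 V

Looking into the second stage from A: R3 + R4 = 26.28 MΩ appears in parallel with R2.
R2 ‖ (R3+R4) = 11.23 MΩ.
First divider: V_A = V_DC · 11.23/(2.02 + 11.23) = 3.161 V.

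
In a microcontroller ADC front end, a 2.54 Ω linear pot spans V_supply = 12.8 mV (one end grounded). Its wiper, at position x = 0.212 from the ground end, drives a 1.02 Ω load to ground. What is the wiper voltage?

The pot divides into 2.002 Ω above the wiper and 0.5385 Ω below.
R_L loads the lower segment: effective lower R = 0.3524 Ω.
Then V_out = V_supply · 0.3524/(2.002 + 0.3524) = 1.916 mV.
(Unloaded: V_out = x·V_supply = 2.71 mV.)

V_out ≈ 1.92 mV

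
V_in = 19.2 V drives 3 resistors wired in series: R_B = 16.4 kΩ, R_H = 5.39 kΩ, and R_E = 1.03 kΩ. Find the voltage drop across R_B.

V ≈ 13.8 V

Total series resistance ΣR = 16.4 + 5.39 + 1.03 = 22.82 kΩ.
V = V_in · R/ΣR = 19.2 × 0.7187 = 13.80 V.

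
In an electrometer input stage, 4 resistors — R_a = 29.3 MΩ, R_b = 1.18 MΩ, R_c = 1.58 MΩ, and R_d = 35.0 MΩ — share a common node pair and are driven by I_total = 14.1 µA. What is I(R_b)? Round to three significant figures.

I ≈ 7.74 µA

ΣG = 1/29.3 + 1/1.18 + 1/1.58 + 1/35.0 = 1.543.
Current divider: I(R_b) = I_total · G_k/ΣG = 14.1 × (0.8475/1.543) = 14.1 × 0.5492 = 7.744 µA.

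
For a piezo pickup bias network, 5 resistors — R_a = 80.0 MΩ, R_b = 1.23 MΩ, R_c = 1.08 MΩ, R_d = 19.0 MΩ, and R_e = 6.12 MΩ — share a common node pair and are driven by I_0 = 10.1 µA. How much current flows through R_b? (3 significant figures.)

I ≈ 4.17 µA

Conductances: ΣG = 1/80.0 + 1/1.23 + 1/1.08 + 1/19.0 + 1/6.12 = 1.967 (1/MΩ).
Current divider: I(R_b) = I_0 · G_k/ΣG = 10.1 × (0.8130/1.967) = 10.1 × 0.4132 = 4.174 µA.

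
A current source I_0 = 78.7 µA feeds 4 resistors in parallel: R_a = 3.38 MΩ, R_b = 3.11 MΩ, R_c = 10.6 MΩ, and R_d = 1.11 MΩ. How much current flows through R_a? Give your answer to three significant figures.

I ≈ 14.4 µA

Conductances: ΣG = 1/3.38 + 1/3.11 + 1/10.6 + 1/1.11 = 1.613 (1/MΩ).
Current divider: I(R_a) = I_0 · G_k/ΣG = 78.7 × (0.2959/1.613) = 78.7 × 0.1835 = 14.44 µA.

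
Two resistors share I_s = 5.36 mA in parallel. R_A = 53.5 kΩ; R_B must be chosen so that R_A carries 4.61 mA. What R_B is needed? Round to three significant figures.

R_B ≈ 329 kΩ

Two-branch current divider: I_A = I_s · R_B/(R_A + R_B).
4.61/5.36 = R_B/(R_A + R_B) → R_B = R_A · (0.8601)/(1 − 0.8601) = 53.5 × 6.147 = 328.8 kΩ.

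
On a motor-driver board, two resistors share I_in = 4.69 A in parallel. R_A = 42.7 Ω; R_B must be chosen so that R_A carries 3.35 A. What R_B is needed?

R_B ≈ 107 Ω

Two-branch current divider: I_A = I_in · R_B/(R_A + R_B).
With f = 0.7143, R_B = R_A · f/(1−f) = 42.7 × 2.500 = 106.7 Ω.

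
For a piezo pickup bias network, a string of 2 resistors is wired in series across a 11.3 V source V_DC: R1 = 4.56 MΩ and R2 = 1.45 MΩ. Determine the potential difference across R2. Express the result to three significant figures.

Series total: ΣR = 4.56 + 1.45 = 6.010 MΩ.
By the voltage-divider rule, V = 11.3 × 1.450/6.010 = 2.726 V.

V ≈ 2.73 V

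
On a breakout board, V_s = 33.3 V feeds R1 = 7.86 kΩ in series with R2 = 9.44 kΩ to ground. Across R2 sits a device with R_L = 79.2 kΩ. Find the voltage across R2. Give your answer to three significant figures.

R2 ‖ R_L = (9.44 × 79.2)/(9.44 + 79.2) = 8.435 kΩ.
Now apply the divider: V_out = 33.3 × 0.5176 = 17.24 V.

V_out ≈ 17.2 V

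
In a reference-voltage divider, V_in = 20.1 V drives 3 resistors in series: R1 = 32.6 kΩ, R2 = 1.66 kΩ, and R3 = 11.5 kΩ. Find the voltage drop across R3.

V ≈ 5.05 V

ΣR = 32.6 + 1.66 + 11.5 = 45.76 kΩ.
Voltage divider: V = V_in · (11.50 / 45.76) = 20.1 × 0.2513 = 5.051 V.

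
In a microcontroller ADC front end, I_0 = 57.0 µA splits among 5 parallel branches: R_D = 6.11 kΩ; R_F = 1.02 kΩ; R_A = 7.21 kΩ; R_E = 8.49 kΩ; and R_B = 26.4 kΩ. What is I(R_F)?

Conductances: ΣG = 1/6.11 + 1/1.02 + 1/7.21 + 1/8.49 + 1/26.4 = 1.438 (1/kΩ).
Current divider: I(R_F) = I_0 · G_k/ΣG = 57.0 × (0.9804/1.438) = 57.0 × 0.6816 = 38.85 µA.

I ≈ 38.8 µA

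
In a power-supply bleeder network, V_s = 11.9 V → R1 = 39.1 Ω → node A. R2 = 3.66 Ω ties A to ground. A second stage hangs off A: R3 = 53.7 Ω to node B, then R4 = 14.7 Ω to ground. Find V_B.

Looking into the second stage from A: R3 + R4 = 68.40 Ω appears in parallel with R2.
Effective lower resistance at A: R2 ‖ 68.40 = 3.474 Ω.
V_A = 11.9 × 3.474/(39.1 + 3.474) = 0.9711 V.
Stage 2 is unloaded, so V_B = V_A · R4/(R3+R4) = 0.9711 × 14.7/68.40 = 0.2087 V.

V_B ≈ 0.209 V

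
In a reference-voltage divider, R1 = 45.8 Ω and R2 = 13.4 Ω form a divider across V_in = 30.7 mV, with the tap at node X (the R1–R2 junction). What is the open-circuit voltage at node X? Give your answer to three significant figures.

V_th is the unloaded tap voltage: V_in · R2/(R1+R2) = 30.7 × 0.2264 = 6.949 mV.

V_th ≈ 6.95 mV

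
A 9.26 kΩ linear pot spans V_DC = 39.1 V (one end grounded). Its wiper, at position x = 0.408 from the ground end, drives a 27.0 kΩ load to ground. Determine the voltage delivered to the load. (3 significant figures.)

V_out ≈ 14.7 V

Split the track: R_lower = x·R_p = 3.778 kΩ, R_upper = (1−x)·R_p = 5.482 kΩ.
R_L loads the lower segment: effective lower R = 3.314 kΩ.
V_out = 39.1 × 3.314/(5.482 + 3.314) = 14.73 V.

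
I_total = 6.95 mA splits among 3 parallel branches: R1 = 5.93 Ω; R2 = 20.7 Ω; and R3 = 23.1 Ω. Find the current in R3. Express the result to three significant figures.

I ≈ 1.16 mA

ΣG = 1/5.93 + 1/20.7 + 1/23.1 = 0.2602.
By the current-divider rule, I = I_total · G_k/ΣG = 6.95 × 0.1664 = 1.156 mA.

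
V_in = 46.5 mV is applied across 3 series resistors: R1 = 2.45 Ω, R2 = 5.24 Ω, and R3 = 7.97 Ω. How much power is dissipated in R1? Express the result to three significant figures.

P ≈ 21.6 µW

Series current I = V_in/ΣR = 46.5/15.66 = 2.969 mA.
P(R1) = I²·R1 = (2.969)² × 2.45 = 21.60 µW.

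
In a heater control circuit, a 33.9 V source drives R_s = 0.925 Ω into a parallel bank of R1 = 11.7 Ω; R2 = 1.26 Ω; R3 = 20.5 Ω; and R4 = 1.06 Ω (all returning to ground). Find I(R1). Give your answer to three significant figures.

I ≈ 1.06 A

Parallel bank: R_p = 1/(1/11.7 + 1/1.26 + 1/20.5 + 1/1.06) = 0.5344 Ω.
V_A = 33.9 × 0.5344/1.459 = 12.41 V.
I(R1) = V_A / R1 = 12.41/11.7 = 1.061 A.
(Check via current divider: I_total = 23.23 A; share G_k/ΣG = 0.04567 → same result.)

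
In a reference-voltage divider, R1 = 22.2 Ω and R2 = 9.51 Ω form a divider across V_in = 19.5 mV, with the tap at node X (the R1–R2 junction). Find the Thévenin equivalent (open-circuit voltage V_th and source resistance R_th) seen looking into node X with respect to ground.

V_th is the unloaded tap voltage: V_in · R2/(R1+R2) = 19.5 × 0.2999 = 5.848 mV.
Zeroing V_in shorts the top of R1 to ground, so R_th = R1 ‖ R2 = 6.658 Ω.

V_th ≈ 5.85 mV, R_th ≈ 6.66 Ω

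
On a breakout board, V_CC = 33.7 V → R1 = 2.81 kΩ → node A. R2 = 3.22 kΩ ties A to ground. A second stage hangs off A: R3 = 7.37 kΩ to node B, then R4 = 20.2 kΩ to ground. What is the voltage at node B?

The second stage (R3 + R4 = 27.57 kΩ) loads node A in parallel with R2.
R2 ‖ (R3+R4) = 2.883 kΩ.
So V_A = 33.7 × 0.5064 = 17.07 V.
Stage 2 is unloaded, so V_B = V_A · R4/(R3+R4) = 17.07 × 20.2/27.57 = 12.50 V.

V_B ≈ 12.5 V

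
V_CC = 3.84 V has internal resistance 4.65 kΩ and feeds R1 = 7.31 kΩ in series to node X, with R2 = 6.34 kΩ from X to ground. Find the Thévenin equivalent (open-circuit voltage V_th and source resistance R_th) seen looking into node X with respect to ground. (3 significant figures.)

V_th ≈ 1.33 V, R_th ≈ 4.14 kΩ

R1' = 4.65 + 7.31 = 11.96 kΩ (source resistance + R1).
Open-circuit (no load on X): V_th = V_CC · R2/(R1' + R2) = 3.84 × 6.34/(11.96 + 6.34) = 1.330 V.
Zeroing V_CC shorts the top of R1' to ground, so R_th = R1' ‖ R2 = 4.144 kΩ.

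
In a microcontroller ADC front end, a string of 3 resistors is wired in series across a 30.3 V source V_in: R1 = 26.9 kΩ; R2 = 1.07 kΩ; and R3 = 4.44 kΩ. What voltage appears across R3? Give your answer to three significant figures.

Series total: ΣR = 26.9 + 1.07 + 4.44 = 32.41 kΩ.
Voltage divider: V = V_in · (4.440 / 32.41) = 30.3 × 0.1370 = 4.151 V.

V ≈ 4.15 V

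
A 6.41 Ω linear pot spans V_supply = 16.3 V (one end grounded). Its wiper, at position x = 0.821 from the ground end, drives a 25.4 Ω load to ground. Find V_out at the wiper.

Lower segment x·R_p = 5.263 Ω; upper segment (1−x)·R_p = 1.147 Ω.
R_L loads the lower segment: effective lower R = 4.359 Ω.
Loaded-divider output: V_out = 16.3 × 0.7916 = 12.90 V.
(Unloaded: V_out = x·V_supply = 13.4 V.)

V_out ≈ 12.9 V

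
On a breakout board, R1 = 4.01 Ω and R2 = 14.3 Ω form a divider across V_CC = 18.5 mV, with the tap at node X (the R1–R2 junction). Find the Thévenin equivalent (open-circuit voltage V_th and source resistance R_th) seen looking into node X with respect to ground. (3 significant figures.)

Open-circuit (no load on X): V_th = V_CC · R2/(R1 + R2) = 18.5 × 14.3/(4.010 + 14.3) = 14.45 mV.
Looking into X with the source shorted: R_th = R1·R2/(R1+R2) = 4.010 × 14.3/18.31 = 3.132 Ω.

V_th ≈ 14.4 mV, R_th ≈ 3.13 Ω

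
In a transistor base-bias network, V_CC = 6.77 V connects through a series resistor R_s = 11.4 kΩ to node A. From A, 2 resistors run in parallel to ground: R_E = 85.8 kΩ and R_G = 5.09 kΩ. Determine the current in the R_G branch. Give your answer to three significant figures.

I ≈ 0.394 mA

Parallel bank: R_p = 1/(1/85.8 + 1/5.09) = 4.805 kΩ.
V_A by voltage divider: V_A = 6.77 × 4.805/(11.4 + 4.805) = 2.007 V.
I(R_G) = V_A / R_G = 2.007/5.09 = 0.3944 mA.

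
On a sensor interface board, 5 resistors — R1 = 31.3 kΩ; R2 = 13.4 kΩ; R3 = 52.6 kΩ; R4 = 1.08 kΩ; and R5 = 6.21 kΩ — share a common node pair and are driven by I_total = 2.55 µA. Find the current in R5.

I ≈ 0.339 µA

Conductances: ΣG = 1/31.3 + 1/13.4 + 1/52.6 + 1/1.08 + 1/6.21 = 1.213 (1/kΩ).
By the current-divider rule, I = I_total · G_k/ΣG = 2.55 × 0.1328 = 0.3387 µA.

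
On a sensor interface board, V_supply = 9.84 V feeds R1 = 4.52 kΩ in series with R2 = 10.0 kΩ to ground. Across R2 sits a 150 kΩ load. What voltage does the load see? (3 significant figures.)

V_out ≈ 6.64 V

The load sits in parallel with R2, giving an effective lower resistance R2' = R2·R_L/(R2+R_L) = 9.375 kΩ.
Now apply the divider: V_out = 9.84 × 0.6747 = 6.639 V.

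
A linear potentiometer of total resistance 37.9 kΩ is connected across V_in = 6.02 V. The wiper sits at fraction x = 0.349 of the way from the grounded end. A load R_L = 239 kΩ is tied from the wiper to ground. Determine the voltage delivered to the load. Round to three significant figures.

Lower segment x·R_p = 13.23 kΩ; upper segment (1−x)·R_p = 24.67 kΩ.
Lower segment in parallel with the load: 13.23 ‖ 239 = 12.53 kΩ.
V_out = 6.02 × 12.53/(24.67 + 12.53) = 2.028 V.

V_out ≈ 2.03 V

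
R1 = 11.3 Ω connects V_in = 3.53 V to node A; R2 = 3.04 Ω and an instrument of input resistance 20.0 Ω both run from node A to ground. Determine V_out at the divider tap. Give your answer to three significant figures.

R2 ‖ R_L = (3.04 × 20.0)/(3.04 + 20.0) = 2.639 Ω.
Then V_out = V_in · R2'/(R1 + R2') = 3.53 × 2.639/13.94 = 0.6683 V.
(Unloaded it would be 0.748 V; the load pulls it down.)

V_out ≈ 0.668 V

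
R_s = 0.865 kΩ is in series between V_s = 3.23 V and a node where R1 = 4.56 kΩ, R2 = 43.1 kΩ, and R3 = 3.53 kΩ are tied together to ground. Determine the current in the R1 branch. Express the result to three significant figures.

I ≈ 0.487 mA

Equivalent of the parallel group: R_p = 1.902 kΩ.
V_A by voltage divider: V_A = 3.23 × 1.902/(0.865 + 1.902) = 2.220 V.
Branch current I = V_A/R1 = 2.220/4.56 = 0.4869 mA.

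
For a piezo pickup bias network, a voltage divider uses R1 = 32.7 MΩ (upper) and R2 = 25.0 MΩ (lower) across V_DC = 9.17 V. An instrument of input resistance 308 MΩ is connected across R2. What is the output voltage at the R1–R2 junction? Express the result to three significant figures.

First combine the lower leg with the load: R2 ‖ R_L = 23.12 MΩ.
Now apply the divider: V_out = 9.17 × 0.4142 = 3.798 V.

V_out ≈ 3.80 V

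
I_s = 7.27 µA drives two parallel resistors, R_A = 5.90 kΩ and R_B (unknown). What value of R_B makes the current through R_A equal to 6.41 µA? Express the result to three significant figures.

The fraction through R_A equals R_B/(R_A+R_B).
6.41/7.27 = R_B/(R_A + R_B) → R_B = R_A · (0.8817)/(1 − 0.8817) = 5.90 × 7.453 = 43.98 kΩ.

R_B ≈ 44.0 kΩ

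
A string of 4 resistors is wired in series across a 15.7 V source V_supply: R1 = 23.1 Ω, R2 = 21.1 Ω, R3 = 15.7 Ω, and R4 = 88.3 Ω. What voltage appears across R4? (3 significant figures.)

V ≈ 9.35 V

Total series resistance ΣR = 23.1 + 21.1 + 15.7 + 88.3 = 148.2 Ω.
By the voltage-divider rule, V = 15.7 × 88.30/148.2 = 9.354 V.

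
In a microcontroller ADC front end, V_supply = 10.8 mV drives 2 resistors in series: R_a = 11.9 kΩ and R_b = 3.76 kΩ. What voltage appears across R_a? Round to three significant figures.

Series total: ΣR = 11.9 + 3.76 = 15.66 kΩ.
By the voltage-divider rule, V = 10.8 × 11.90/15.66 = 8.207 mV.

V ≈ 8.21 mV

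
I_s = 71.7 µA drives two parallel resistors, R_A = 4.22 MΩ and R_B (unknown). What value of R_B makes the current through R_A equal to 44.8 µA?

In a two-way split, I_A/I_s = R_B/(R_A + R_B).
44.8/71.7 = R_B/(R_A + R_B) → R_B = R_A · (0.6248)/(1 − 0.6248) = 4.22 × 1.665 = 7.028 MΩ.

R_B ≈ 7.03 MΩ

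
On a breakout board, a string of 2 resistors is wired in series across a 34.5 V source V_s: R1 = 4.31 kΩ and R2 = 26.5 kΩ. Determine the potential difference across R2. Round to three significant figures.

ΣR = 4.31 + 26.5 = 30.81 kΩ.
Voltage divider: V = V_s · (26.50 / 30.81) = 34.5 × 0.8601 = 29.67 V.

V ≈ 29.7 V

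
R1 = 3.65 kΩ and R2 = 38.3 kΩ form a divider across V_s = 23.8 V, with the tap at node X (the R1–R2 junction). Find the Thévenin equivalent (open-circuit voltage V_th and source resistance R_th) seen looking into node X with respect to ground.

V_th ≈ 21.7 V, R_th ≈ 3.33 kΩ

V_th is the unloaded tap voltage: V_s · R2/(R1+R2) = 23.8 × 0.9130 = 21.73 V.
With V_s suppressed (replaced by a short), R_th = R1 ‖ R2 = (3.650 × 38.3)/(3.650 + 38.3) = 3.332 kΩ.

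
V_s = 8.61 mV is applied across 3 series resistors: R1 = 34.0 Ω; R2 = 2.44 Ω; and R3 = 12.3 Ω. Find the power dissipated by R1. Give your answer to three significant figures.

Series current I = V_s/ΣR = 8.61/48.74 = 0.1767 mA.
P = I²R = 0.03121 × 34.0 = 1.061 µW.

P ≈ 1.06 µW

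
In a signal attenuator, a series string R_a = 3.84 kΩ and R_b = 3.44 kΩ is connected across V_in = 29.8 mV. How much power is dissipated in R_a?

ΣR = 7.280 kΩ → I = 29.8/7.280 = 4.093 µA.
P(R_a) = I²·R_a = (4.093)² × 3.84 = 64.34 nW.

P ≈ 64.3 nW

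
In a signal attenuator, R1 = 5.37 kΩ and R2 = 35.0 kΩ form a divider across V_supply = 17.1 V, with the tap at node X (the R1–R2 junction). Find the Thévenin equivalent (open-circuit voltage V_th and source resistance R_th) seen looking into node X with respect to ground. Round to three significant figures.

With X open, the divider is unloaded: V_th = 17.1 × 35.0/40.37 = 14.83 V.
Zeroing V_supply shorts the top of R1 to ground, so R_th = R1 ‖ R2 = 4.656 kΩ.

V_th ≈ 14.8 V, R_th ≈ 4.66 kΩ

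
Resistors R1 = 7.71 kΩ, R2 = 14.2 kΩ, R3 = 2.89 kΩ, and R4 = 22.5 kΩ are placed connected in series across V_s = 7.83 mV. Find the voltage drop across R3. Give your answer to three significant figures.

ΣR = 7.71 + 14.2 + 2.89 + 22.5 = 47.30 kΩ.
Voltage divider: V = V_s · (2.890 / 47.30) = 7.83 × 0.06110 = 0.4784 mV.

V ≈ 0.478 mV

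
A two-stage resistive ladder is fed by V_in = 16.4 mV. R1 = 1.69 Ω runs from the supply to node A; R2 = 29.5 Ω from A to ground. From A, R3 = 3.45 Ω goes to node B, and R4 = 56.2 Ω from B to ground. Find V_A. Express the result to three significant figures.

The second stage (R3 + R4 = 59.65 Ω) loads node A in parallel with R2.
Effective lower resistance at A: R2 ‖ 59.65 = 19.74 Ω.
So V_A = 16.4 × 0.9211 = 15.11 mV.

V_A ≈ 15.1 mV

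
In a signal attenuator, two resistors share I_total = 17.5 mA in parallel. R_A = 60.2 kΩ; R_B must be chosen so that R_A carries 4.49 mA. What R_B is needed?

Two-branch current divider: I_A = I_total · R_B/(R_A + R_B).
With f = 0.2566, R_B = R_A · f/(1−f) = 60.2 × 0.3451 = 20.78 kΩ.

R_B ≈ 20.8 kΩ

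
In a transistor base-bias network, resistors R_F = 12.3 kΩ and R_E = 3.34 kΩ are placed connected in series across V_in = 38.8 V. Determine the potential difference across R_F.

Total series resistance ΣR = 12.3 + 3.34 = 15.64 kΩ.
By the voltage-divider rule, V = 38.8 × 12.30/15.64 = 30.51 V.

V ≈ 30.5 V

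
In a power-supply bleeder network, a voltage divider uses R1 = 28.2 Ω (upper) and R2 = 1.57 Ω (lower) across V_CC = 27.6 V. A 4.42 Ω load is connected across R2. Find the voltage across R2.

V_out ≈ 1.09 V

The load sits in parallel with R2, giving an effective lower resistance R2' = R2·R_L/(R2+R_L) = 1.158 Ω.
Then V_out = V_CC · R2'/(R1 + R2') = 27.6 × 1.158/29.36 = 1.089 V.
(Unloaded it would be 1.46 V; the load pulls it down.)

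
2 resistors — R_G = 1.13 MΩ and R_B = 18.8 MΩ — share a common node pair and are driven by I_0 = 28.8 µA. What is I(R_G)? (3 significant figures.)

For two parallel branches, I_k = I_0 · (other R)/(sum of R).
So I = 28.8 × 18.8/19.93 = 27.17 µA.

I ≈ 27.2 µA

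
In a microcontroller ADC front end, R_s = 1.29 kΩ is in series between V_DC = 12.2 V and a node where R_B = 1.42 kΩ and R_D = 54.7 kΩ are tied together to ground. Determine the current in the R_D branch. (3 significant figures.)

Parallel bank: R_p = 1/(1/1.42 + 1/54.7) = 1.384 kΩ.
V_A by voltage divider: V_A = 12.2 × 1.384/(1.29 + 1.384) = 6.315 V.
I(R_D) = V_A / R_D = 6.315/54.7 = 0.1154 mA.

I ≈ 0.115 mA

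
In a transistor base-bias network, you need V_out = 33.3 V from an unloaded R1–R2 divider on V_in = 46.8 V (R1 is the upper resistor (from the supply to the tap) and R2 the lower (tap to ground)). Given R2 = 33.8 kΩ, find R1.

The divider ratio is R2/(R1+R2) = 33.3/46.8 = 0.7115.
Rearranging, R1 = R2·(1−k)/k = 33.8 × 0.4054 = 13.70 kΩ.

R1 ≈ 13.7 kΩ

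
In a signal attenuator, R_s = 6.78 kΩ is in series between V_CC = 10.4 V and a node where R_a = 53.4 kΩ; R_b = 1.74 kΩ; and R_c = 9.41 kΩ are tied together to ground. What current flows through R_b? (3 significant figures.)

I ≈ 1.04 mA

Parallel bank: R_p = 1/(1/53.4 + 1/1.74 + 1/9.41) = 1.429 kΩ.
V_A = 10.4 × 1.429/8.209 = 1.811 V.
I(R_b) = V_A / R_b = 1.811/1.74 = 1.041 mA.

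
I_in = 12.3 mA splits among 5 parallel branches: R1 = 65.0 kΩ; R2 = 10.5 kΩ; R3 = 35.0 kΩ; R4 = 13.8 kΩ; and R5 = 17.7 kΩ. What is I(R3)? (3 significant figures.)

Conductances: ΣG = 1/65.0 + 1/10.5 + 1/35.0 + 1/13.8 + 1/17.7 = 0.2682 (1/kΩ).
R3 takes the fraction G_k/ΣG = 0.02857/0.2682 = 0.1065, so I = 12.3 × 0.1065 = 1.311 mA.

I ≈ 1.31 mA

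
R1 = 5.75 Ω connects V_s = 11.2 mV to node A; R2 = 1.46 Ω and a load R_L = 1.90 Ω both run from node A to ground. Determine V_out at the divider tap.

R2 ‖ R_L = (1.46 × 1.90)/(1.46 + 1.90) = 0.8256 Ω.
Now apply the divider: V_out = 11.2 × 0.1256 = 1.406 mV.

V_out ≈ 1.41 mV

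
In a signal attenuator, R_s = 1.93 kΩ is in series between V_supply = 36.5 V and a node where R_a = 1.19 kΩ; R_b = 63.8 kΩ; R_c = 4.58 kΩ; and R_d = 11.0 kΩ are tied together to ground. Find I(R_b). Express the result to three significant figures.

I ≈ 0.176 mA

Equivalent of the parallel group: R_p = 0.8582 kΩ.
V_A by voltage divider: V_A = 36.5 × 0.8582/(1.93 + 0.8582) = 11.23 V.
I(R_b) = V_A / R_b = 11.23/63.8 = 0.1761 mA.
(Check via current divider: I_total = 13.09 mA; share G_k/ΣG = 0.01345 → same result.)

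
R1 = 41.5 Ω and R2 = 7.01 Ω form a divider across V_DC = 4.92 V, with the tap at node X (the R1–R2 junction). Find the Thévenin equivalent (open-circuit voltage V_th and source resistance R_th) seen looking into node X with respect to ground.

V_th is the unloaded tap voltage: V_DC · R2/(R1+R2) = 4.92 × 0.1445 = 0.7110 V.
Zeroing V_DC shorts the top of R1 to ground, so R_th = R1 ‖ R2 = 5.997 Ω.

V_th ≈ 0.711 V, R_th ≈ 6.00 Ω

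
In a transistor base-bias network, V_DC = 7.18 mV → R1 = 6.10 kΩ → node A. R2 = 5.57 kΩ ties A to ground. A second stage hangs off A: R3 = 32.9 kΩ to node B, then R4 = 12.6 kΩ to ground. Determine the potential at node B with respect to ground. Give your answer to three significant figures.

Looking into the second stage from A: R3 + R4 = 45.50 kΩ appears in parallel with R2.
R2 ‖ (R3+R4) = 4.963 kΩ.
So V_A = 7.18 × 0.4486 = 3.221 mV.
V_B = V_A × 0.2769 = 0.8919 mV.

V_B ≈ 0.892 mV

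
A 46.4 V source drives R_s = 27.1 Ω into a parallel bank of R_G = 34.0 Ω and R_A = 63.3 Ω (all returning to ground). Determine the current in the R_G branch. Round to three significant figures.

I ≈ 0.613 A

Combine the parallel branches: R_p = (1/34.0 + 1/63.3)⁻¹ = 22.12 Ω.
Node voltage V_A = V_supply · R_p/(R_s + R_p) = 46.4 × 0.4494 = 20.85 V.
Branch current I = V_A/R_G = 20.85/34.0 = 0.6133 A.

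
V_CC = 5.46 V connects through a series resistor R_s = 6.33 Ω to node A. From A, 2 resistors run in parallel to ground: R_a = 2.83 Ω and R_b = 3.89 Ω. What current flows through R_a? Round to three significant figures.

I ≈ 0.397 A

Equivalent of the parallel group: R_p = 1.638 Ω.
V_A by voltage divider: V_A = 5.46 × 1.638/(6.33 + 1.638) = 1.123 V.
I(R_a) = V_A / R_a = 1.123/2.83 = 0.3967 A.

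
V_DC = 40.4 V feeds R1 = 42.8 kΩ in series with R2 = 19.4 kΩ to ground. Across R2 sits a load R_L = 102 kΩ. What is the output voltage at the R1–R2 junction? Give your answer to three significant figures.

First combine the lower leg with the load: R2 ‖ R_L = 16.30 kΩ.
Now apply the divider: V_out = 40.4 × 0.2758 = 11.14 V.
(Unloaded it would be 12.6 V; the load pulls it down.)

V_out ≈ 11.1 V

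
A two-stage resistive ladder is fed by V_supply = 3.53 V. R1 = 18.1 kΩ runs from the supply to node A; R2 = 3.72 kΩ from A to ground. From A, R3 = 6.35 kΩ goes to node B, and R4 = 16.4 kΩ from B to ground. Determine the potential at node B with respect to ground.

Looking into the second stage from A: R3 + R4 = 22.75 kΩ appears in parallel with R2.
R2 ‖ (R3+R4) = 3.197 kΩ.
V_A = 3.53 × 3.197/(18.1 + 3.197) = 0.5299 V.
Then the unloaded second divider: V_B = V_A × R4/(R3+R4) = 0.5299 × 0.7209 = 0.3820 V.

V_B ≈ 0.382 V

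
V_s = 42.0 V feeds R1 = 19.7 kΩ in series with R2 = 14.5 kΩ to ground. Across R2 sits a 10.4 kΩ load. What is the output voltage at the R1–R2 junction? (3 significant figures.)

R2 ‖ R_L = (14.5 × 10.4)/(14.5 + 10.4) = 6.056 kΩ.
Then V_out = V_s · R2'/(R1 + R2') = 42.0 × 6.056/25.76 = 9.876 V.

V_out ≈ 9.88 V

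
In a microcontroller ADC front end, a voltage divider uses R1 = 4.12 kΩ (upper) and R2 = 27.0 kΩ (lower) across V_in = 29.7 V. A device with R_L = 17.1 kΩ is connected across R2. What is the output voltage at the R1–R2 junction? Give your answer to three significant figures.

V_out ≈ 21.3 V

R2 ‖ R_L = (27.0 × 17.1)/(27.0 + 17.1) = 10.47 kΩ.
Then V_out = V_in · R2'/(R1 + R2') = 29.7 × 10.47/14.59 = 21.31 V.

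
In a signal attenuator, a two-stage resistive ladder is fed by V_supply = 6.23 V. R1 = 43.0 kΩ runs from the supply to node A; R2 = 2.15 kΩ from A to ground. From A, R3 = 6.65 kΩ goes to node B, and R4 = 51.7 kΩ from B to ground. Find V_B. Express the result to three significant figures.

The second stage (R3 + R4 = 58.35 kΩ) loads node A in parallel with R2.
R2 ‖ (R3+R4) = 2.074 kΩ.
V_A = 6.23 × 2.074/(43.0 + 2.074) = 0.2866 V.
V_B = V_A × 0.8860 = 0.2539 V.

V_B ≈ 0.254 V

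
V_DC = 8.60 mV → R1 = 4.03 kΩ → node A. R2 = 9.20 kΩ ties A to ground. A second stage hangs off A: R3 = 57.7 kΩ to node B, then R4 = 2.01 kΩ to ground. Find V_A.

V_A ≈ 5.71 mV

The second stage (R3 + R4 = 59.71 kΩ) loads node A in parallel with R2.
Effective lower resistance at A: R2 ‖ 59.71 = 7.972 kΩ.
So V_A = 8.60 × 0.6642 = 5.712 mV.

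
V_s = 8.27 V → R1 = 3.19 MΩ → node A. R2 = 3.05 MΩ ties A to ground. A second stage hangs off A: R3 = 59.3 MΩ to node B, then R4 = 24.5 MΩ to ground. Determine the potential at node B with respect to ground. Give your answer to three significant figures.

Looking into the second stage from A: R3 + R4 = 83.80 MΩ appears in parallel with R2.
R2 ‖ (R3+R4) = 2.943 MΩ.
So V_A = 8.27 × 0.4799 = 3.968 V.
Then the unloaded second divider: V_B = V_A × R4/(R3+R4) = 3.968 × 0.2924 = 1.160 V.

V_B ≈ 1.16 V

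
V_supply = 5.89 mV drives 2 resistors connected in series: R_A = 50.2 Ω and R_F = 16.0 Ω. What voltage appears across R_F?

V ≈ 1.42 mV

Series total: ΣR = 50.2 + 16.0 = 66.20 Ω.
Voltage divider: V = V_supply · (16.00 / 66.20) = 5.89 × 0.2417 = 1.424 mV.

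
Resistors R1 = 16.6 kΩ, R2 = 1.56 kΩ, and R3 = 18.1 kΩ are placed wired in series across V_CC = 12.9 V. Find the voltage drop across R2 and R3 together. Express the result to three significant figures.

ΣR = 16.6 + 1.56 + 18.1 = 36.26 kΩ.
R_{R2..R3} = 1.56 + 18.1 = 19.66 kΩ.
V = V_CC · R/ΣR = 12.9 × 0.5422 = 6.994 V.

V ≈ 6.99 V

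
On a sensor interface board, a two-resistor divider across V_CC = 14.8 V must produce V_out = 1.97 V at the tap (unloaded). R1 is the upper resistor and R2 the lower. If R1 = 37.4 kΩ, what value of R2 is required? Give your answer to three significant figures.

R2 ≈ 5.74 kΩ

V_out/V_CC = R2/(R1+R2) = 0.1331.
Rearranging, R2 = R1·k/(1−k) = 37.4 × 0.1535 = 5.743 kΩ.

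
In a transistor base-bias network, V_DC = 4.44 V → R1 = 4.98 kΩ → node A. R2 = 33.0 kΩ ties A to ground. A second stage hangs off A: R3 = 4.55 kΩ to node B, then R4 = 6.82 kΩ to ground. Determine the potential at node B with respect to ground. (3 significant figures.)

Node A sees R2 in parallel with the series input of stage 2, R3 + R4 = 11.37 kΩ.
Effective lower resistance at A: R2 ‖ 11.37 = 8.456 kΩ.
First divider: V_A = V_DC · 8.456/(4.98 + 8.456) = 2.794 V.
Then the unloaded second divider: V_B = V_A × R4/(R3+R4) = 2.794 × 0.5998 = 1.676 V.

V_B ≈ 1.68 V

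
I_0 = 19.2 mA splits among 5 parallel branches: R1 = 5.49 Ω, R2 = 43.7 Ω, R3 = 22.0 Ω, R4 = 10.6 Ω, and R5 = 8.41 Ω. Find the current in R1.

ΣG = 1/5.49 + 1/43.7 + 1/22.0 + 1/10.6 + 1/8.41 = 0.4637.
By the current-divider rule, I = I_0 · G_k/ΣG = 19.2 × 0.3928 = 7.542 mA.

I ≈ 7.54 mA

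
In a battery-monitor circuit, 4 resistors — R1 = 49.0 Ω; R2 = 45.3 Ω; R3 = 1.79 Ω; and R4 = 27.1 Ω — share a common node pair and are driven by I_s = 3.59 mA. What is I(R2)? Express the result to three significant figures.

Total conductance ΣG = 1/49.0 + 1/45.3 + 1/1.79 + 1/27.1 = 0.6380 (units of 1/Ω).
By the current-divider rule, I = I_s · G_k/ΣG = 3.59 × 0.03460 = 0.1242 mA.

I ≈ 0.124 mA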